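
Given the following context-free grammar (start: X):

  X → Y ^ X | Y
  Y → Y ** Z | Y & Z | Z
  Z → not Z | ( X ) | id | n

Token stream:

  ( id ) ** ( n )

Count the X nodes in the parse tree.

[X [Y [Y [Z ( [X [Y [Z id]]] )]] ** [Z ( [X [Y [Z n]]] )]]]

3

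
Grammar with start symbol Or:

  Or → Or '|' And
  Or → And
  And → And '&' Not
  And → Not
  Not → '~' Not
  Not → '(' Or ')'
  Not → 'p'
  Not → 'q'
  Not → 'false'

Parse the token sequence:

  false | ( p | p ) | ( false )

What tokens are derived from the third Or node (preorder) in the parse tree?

[Or [Or [Or [And [Not false]]] | [And [Not ( [Or [Or [And [Not p]]] | [And [Not p]]] )]]] | [And [Not ( [Or [And [Not false]]] )]]]

false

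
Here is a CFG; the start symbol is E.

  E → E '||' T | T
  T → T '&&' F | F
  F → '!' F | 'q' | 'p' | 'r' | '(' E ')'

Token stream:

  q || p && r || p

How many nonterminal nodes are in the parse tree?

11

[E [E [E [T [F q]]] || [T [T [F p]] && [F r]]] || [T [F p]]]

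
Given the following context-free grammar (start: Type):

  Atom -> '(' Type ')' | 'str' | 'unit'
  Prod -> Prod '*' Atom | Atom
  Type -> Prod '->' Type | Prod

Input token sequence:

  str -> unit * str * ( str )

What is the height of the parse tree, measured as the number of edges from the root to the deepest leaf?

[Type [Prod [Atom str]] -> [Type [Prod [Prod [Prod [Atom unit]] * [Atom str]] * [Atom ( [Type [Prod [Atom str]]] )]]]]

7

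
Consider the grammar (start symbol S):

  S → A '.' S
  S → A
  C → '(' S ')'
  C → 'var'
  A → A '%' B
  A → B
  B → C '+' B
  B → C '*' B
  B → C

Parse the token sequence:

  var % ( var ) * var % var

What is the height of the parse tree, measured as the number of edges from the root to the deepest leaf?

[S [A [A [A [B [C var]]] % [B [C ( [S [A [B [C var]]]] )] * [B [C var]]]] % [B [C var]]]]

9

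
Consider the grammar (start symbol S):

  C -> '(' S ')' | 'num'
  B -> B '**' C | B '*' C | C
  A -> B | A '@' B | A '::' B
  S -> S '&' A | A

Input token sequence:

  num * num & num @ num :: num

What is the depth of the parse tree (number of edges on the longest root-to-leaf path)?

[S [S [A [B [B [C num]] * [C num]]]] & [A [A [A [B [C num]]] @ [B [C num]]] :: [B [C num]]]]

6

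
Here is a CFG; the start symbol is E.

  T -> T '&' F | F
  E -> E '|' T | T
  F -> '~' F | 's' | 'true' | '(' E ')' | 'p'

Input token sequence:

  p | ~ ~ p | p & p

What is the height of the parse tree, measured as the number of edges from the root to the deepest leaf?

6

[E [E [E [T [F p]]] | [T [F ~ [F ~ [F p]]]]] | [T [T [F p]] & [F p]]]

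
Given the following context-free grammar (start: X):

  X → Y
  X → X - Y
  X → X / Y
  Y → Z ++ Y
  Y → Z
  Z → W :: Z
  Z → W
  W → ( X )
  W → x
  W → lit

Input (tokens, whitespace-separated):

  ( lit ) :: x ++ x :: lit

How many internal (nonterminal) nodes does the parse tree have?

15

[X [Y [Z [W ( [X [Y [Z [W lit]]]] )] :: [Z [W x]]] ++ [Y [Z [W x] :: [Z [W lit]]]]]]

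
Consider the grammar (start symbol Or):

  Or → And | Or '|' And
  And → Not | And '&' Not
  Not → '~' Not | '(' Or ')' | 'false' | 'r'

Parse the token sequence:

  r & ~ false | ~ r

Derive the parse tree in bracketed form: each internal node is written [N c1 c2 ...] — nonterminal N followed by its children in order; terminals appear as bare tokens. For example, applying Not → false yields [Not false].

[Or [Or [And [And [Not r]] & [Not ~ [Not false]]]] | [And [Not ~ [Not r]]]]

Or
Or | And
And | And
And & Not | And
Not & Not | And
r & Not | And
r & ~ Not | And
r & ~ false | And
r & ~ false | Not
r & ~ false | ~ Not
r & ~ false | ~ r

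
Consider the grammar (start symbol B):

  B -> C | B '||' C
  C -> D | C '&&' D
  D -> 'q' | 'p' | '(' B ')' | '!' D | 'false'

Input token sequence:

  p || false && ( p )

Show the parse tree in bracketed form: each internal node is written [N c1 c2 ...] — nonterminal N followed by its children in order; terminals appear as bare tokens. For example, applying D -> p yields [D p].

[B [B [C [D p]]] || [C [C [D false]] && [D ( [B [C [D p]]] )]]]

B
B || C
C || C
D || C
p || C
p || C && D
p || D && D
p || false && D
p || false && ( B )
p || false && ( C )
p || false && ( D )
p || false && ( p )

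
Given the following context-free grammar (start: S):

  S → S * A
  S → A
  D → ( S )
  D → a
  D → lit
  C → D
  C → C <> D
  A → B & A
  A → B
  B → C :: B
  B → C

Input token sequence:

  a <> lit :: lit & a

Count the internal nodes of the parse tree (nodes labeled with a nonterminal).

14

[S [A [B [C [C [D a]] <> [D lit]] :: [B [C [D lit]]]] & [A [B [C [D a]]]]]]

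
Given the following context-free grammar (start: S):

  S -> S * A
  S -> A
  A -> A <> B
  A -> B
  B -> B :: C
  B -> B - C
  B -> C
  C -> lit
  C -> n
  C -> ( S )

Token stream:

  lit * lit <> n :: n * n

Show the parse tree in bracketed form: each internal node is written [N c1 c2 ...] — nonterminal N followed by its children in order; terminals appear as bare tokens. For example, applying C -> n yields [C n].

[S [S [S [A [B [C lit]]]] * [A [A [B [C lit]]] <> [B [B [C n]] :: [C n]]]] * [A [B [C n]]]]

S
S * A
S * A * A
A * A * A
B * A * A
C * A * A
lit * A * A
lit * A <> B * A
lit * B <> B * A
lit * C <> B * A
lit * lit <> B * A
lit * lit <> B :: C * A
lit * lit <> C :: C * A
lit * lit <> n :: C * A
lit * lit <> n :: n * A
lit * lit <> n :: n * B
lit * lit <> n :: n * C
lit * lit <> n :: n * n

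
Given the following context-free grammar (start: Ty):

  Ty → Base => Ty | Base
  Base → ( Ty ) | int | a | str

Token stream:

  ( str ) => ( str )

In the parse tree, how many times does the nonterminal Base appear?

[Ty [Base ( [Ty [Base str]] )] => [Ty [Base ( [Ty [Base str]] )]]]

4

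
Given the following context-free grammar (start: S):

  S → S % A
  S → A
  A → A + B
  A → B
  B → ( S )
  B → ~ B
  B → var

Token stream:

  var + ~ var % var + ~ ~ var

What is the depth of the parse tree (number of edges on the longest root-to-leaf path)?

[S [S [A [A [B var]] + [B ~ [B var]]]] % [A [A [B var]] + [B ~ [B ~ [B var]]]]]

5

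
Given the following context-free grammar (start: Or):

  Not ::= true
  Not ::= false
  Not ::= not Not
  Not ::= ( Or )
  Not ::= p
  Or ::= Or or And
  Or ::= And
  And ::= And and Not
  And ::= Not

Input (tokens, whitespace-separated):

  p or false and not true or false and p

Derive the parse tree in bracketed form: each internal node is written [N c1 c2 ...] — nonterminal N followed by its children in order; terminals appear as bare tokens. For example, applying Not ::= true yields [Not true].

Or
Or or And
Or or And or And
And or And or And
Not or And or And
p or And or And
p or And and Not or And
p or Not and Not or And
p or false and Not or And
p or false and not Not or And
p or false and not true or And
p or false and not true or And and Not
p or false and not true or Not and Not
p or false and not true or false and Not
p or false and not true or false and p

[Or [Or [Or [And [Not p]]] or [And [And [Not false]] and [Not not [Not true]]]] or [And [And [Not false]] and [Not p]]]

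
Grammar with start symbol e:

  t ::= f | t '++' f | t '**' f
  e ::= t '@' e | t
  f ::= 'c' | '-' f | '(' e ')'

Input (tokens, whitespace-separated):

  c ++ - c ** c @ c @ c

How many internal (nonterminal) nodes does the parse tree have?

14

[e [t [t [t [f c]] ++ [f - [f c]]] ** [f c]] @ [e [t [f c]] @ [e [t [f c]]]]]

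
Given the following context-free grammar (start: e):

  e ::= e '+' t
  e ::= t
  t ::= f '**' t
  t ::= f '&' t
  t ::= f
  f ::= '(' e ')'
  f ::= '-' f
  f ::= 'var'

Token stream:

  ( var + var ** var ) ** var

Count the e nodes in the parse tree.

[e [t [f ( [e [e [t [f var]]] + [t [f var] ** [t [f var]]]] )] ** [t [f var]]]]

3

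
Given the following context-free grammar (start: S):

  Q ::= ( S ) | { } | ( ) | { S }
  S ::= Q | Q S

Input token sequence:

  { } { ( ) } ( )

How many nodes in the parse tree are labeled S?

[S [Q { }] [S [Q { [S [Q ( )]] }] [S [Q ( )]]]]

4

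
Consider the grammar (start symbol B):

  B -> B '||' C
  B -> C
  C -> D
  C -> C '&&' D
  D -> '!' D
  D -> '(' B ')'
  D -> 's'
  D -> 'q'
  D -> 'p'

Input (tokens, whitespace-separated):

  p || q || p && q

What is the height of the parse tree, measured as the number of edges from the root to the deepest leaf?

[B [B [B [C [D p]]] || [C [D q]]] || [C [C [D p]] && [D q]]]

5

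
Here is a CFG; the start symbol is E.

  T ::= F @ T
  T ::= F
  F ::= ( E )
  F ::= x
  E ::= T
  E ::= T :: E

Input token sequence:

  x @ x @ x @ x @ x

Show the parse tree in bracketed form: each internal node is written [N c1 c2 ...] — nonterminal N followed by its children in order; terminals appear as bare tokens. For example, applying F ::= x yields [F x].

E
T
F @ T
x @ T
x @ F @ T
x @ x @ T
x @ x @ F @ T
x @ x @ x @ T
x @ x @ x @ F @ T
x @ x @ x @ x @ T
x @ x @ x @ x @ F
x @ x @ x @ x @ x

[E [T [F x] @ [T [F x] @ [T [F x] @ [T [F x] @ [T [F x]]]]]]]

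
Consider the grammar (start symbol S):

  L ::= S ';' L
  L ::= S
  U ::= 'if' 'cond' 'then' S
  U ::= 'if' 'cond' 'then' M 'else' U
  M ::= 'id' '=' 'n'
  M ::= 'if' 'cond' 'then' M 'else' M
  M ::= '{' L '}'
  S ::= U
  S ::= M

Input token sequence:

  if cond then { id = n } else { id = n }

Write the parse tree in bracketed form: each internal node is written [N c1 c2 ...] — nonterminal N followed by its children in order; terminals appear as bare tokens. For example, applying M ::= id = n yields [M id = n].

[S [M if cond then [M { [L [S [M id = n]]] }] else [M { [L [S [M id = n]]] }]]]

S
M
if cond then M else M
if cond then { L } else M
if cond then { S } else M
if cond then { M } else M
if cond then { id = n } else M
if cond then { id = n } else { L }
if cond then { id = n } else { S }
if cond then { id = n } else { M }
if cond then { id = n } else { id = n }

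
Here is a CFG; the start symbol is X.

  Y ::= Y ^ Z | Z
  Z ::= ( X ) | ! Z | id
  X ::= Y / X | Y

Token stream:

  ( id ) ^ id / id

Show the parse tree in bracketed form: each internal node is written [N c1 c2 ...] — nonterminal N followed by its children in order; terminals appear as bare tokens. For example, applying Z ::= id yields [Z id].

[X [Y [Y [Z ( [X [Y [Z id]]] )]] ^ [Z id]] / [X [Y [Z id]]]]

X
Y / X
Y ^ Z / X
Z ^ Z / X
( X ) ^ Z / X
( Y ) ^ Z / X
( Z ) ^ Z / X
( id ) ^ Z / X
( id ) ^ id / X
( id ) ^ id / Y
( id ) ^ id / Z
( id ) ^ id / id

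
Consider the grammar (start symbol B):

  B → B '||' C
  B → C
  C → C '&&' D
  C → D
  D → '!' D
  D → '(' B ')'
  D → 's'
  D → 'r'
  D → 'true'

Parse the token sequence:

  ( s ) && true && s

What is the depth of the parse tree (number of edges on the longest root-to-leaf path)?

[B [C [C [C [D ( [B [C [D s]]] )]] && [D true]] && [D s]]]

8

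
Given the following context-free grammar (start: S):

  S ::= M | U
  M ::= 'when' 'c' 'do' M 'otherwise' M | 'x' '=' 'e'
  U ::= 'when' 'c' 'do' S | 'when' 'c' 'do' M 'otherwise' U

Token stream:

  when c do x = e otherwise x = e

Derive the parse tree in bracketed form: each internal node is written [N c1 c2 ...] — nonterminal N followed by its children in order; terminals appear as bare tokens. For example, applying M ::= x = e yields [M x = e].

[S [M when c do [M x = e] otherwise [M x = e]]]

S
M
when c do M otherwise M
when c do x = e otherwise M
when c do x = e otherwise x = e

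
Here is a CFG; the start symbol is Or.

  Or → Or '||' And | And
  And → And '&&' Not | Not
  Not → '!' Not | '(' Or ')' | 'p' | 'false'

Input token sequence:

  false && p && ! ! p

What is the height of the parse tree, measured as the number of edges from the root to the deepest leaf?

5

[Or [And [And [And [Not false]] && [Not p]] && [Not ! [Not ! [Not p]]]]]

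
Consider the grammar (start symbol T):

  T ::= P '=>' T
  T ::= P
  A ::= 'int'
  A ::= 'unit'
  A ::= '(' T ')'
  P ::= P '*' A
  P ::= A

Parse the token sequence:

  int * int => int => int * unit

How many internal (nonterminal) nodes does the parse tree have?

[T [P [P [A int]] * [A int]] => [T [P [A int]] => [T [P [P [A int]] * [A unit]]]]]

13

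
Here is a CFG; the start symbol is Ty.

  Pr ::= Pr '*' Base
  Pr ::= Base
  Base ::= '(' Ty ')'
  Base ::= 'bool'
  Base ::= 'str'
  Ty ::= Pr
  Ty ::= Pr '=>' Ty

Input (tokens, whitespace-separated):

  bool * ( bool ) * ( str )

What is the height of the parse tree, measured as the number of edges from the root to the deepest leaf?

7

[Ty [Pr [Pr [Pr [Base bool]] * [Base ( [Ty [Pr [Base bool]]] )]] * [Base ( [Ty [Pr [Base str]]] )]]]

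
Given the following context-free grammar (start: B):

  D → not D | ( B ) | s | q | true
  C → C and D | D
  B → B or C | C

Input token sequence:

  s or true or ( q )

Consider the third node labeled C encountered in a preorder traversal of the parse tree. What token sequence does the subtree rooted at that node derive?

( q )

[B [B [B [C [D s]]] or [C [D true]]] or [C [D ( [B [C [D q]]] )]]]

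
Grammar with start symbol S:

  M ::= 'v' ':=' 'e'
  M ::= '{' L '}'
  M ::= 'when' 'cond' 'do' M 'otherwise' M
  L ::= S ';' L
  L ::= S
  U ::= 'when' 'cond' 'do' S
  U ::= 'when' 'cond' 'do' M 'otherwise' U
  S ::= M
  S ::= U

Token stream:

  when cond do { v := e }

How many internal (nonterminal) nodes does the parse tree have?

7

[S [U when cond do [S [M { [L [S [M v := e]]] }]]]]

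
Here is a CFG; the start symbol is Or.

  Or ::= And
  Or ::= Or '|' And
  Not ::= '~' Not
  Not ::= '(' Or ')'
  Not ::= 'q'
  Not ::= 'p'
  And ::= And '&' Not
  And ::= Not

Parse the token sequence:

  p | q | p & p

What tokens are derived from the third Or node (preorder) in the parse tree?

[Or [Or [Or [And [Not p]]] | [And [Not q]]] | [And [And [Not p]] & [Not p]]]

p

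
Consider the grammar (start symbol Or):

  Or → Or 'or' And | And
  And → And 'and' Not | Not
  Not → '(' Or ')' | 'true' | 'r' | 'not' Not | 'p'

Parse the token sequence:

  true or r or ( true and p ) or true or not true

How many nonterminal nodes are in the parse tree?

21

[Or [Or [Or [Or [Or [And [Not true]]] or [And [Not r]]] or [And [Not ( [Or [And [And [Not true]] and [Not p]]] )]]] or [And [Not true]]] or [And [Not not [Not true]]]]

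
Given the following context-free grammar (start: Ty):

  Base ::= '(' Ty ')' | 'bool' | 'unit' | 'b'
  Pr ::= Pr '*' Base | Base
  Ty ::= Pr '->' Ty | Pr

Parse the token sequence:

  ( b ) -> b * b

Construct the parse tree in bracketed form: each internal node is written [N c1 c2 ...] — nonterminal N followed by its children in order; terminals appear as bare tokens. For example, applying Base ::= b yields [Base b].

[Ty [Pr [Base ( [Ty [Pr [Base b]]] )]] -> [Ty [Pr [Pr [Base b]] * [Base b]]]]

Ty
Pr -> Ty
Base -> Ty
( Ty ) -> Ty
( Pr ) -> Ty
( Base ) -> Ty
( b ) -> Ty
( b ) -> Pr
( b ) -> Pr * Base
( b ) -> Base * Base
( b ) -> b * Base
( b ) -> b * b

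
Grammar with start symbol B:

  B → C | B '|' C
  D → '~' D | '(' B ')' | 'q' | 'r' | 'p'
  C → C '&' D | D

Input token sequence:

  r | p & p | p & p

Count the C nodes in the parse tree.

5

[B [B [B [C [D r]]] | [C [C [D p]] & [D p]]] | [C [C [D p]] & [D p]]]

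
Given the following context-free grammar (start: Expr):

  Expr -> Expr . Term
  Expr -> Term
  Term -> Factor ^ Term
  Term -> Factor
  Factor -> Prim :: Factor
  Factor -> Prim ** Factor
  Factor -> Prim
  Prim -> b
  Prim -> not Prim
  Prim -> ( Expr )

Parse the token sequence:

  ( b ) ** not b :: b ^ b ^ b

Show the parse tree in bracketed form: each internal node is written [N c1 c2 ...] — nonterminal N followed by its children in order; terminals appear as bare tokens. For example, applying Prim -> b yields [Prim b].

[Expr [Term [Factor [Prim ( [Expr [Term [Factor [Prim b]]]] )] ** [Factor [Prim not [Prim b]] :: [Factor [Prim b]]]] ^ [Term [Factor [Prim b]] ^ [Term [Factor [Prim b]]]]]]

Expr
Term
Factor ^ Term
Prim ** Factor ^ Term
( Expr ) ** Factor ^ Term
( Term ) ** Factor ^ Term
( Factor ) ** Factor ^ Term
( Prim ) ** Factor ^ Term
( b ) ** Factor ^ Term
( b ) ** Prim :: Factor ^ Term
( b ) ** not Prim :: Factor ^ Term
( b ) ** not b :: Factor ^ Term
( b ) ** not b :: Prim ^ Term
( b ) ** not b :: b ^ Term
( b ) ** not b :: b ^ Factor ^ Term
( b ) ** not b :: b ^ Prim ^ Term
( b ) ** not b :: b ^ b ^ Term
( b ) ** not b :: b ^ b ^ Factor
( b ) ** not b :: b ^ b ^ Prim
( b ) ** not b :: b ^ b ^ b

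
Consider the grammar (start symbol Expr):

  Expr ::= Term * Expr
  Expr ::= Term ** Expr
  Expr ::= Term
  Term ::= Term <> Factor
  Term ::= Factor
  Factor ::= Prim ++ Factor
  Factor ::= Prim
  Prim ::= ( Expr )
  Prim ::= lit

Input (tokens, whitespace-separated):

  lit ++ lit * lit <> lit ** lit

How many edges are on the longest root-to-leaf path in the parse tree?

6

[Expr [Term [Factor [Prim lit] ++ [Factor [Prim lit]]]] * [Expr [Term [Term [Factor [Prim lit]]] <> [Factor [Prim lit]]] ** [Expr [Term [Factor [Prim lit]]]]]]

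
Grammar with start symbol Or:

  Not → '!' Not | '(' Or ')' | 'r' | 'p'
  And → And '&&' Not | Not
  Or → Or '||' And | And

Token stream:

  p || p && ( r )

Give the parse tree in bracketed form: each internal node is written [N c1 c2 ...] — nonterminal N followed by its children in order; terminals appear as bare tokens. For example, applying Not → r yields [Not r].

[Or [Or [And [Not p]]] || [And [And [Not p]] && [Not ( [Or [And [Not r]]] )]]]

Or
Or || And
And || And
Not || And
p || And
p || And && Not
p || Not && Not
p || p && Not
p || p && ( Or )
p || p && ( And )
p || p && ( Not )
p || p && ( r )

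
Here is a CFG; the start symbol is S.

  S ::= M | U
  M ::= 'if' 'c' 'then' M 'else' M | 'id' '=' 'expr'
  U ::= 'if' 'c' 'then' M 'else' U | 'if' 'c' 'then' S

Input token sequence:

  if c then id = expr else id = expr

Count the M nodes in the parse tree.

3

[S [M if c then [M id = expr] else [M id = expr]]]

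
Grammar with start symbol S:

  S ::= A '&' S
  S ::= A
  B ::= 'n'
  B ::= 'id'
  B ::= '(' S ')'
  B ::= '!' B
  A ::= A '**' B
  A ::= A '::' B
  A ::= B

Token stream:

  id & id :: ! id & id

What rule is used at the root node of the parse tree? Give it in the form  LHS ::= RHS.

S ::= A '&' S

[S [A [B id]] & [S [A [A [B id]] :: [B ! [B id]]] & [S [A [B id]]]]]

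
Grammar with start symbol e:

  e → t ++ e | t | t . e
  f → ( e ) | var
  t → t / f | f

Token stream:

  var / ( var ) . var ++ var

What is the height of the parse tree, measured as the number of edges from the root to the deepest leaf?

6

[e [t [t [f var]] / [f ( [e [t [f var]]] )]] . [e [t [f var]] ++ [e [t [f var]]]]]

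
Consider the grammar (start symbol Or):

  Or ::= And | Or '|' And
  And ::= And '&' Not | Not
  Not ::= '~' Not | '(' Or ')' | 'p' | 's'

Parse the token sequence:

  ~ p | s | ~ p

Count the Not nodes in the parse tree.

5

[Or [Or [Or [And [Not ~ [Not p]]]] | [And [Not s]]] | [And [Not ~ [Not p]]]]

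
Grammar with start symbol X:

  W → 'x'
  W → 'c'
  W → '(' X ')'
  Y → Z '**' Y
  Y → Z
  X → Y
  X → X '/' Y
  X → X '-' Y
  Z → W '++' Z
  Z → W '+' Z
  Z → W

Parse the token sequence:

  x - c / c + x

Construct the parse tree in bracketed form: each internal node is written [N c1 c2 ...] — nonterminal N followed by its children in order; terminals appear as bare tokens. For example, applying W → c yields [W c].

[X [X [X [Y [Z [W x]]]] - [Y [Z [W c]]]] / [Y [Z [W c] + [Z [W x]]]]]

X
X / Y
X - Y / Y
Y - Y / Y
Z - Y / Y
W - Y / Y
x - Y / Y
x - Z / Y
x - W / Y
x - c / Y
x - c / Z
x - c / W + Z
x - c / c + Z
x - c / c + W
x - c / c + x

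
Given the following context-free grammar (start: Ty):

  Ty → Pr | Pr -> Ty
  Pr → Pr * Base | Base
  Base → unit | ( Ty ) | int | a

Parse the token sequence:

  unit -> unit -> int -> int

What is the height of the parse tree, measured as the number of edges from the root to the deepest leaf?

[Ty [Pr [Base unit]] -> [Ty [Pr [Base unit]] -> [Ty [Pr [Base int]] -> [Ty [Pr [Base int]]]]]]

6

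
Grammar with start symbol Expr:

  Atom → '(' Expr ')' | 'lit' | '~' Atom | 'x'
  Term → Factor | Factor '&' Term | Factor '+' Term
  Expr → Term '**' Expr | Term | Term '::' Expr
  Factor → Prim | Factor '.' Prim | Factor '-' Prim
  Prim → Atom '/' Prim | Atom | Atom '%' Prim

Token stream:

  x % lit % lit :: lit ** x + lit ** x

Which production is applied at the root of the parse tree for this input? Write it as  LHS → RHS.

Expr → Term '::' Expr

[Expr [Term [Factor [Prim [Atom x] % [Prim [Atom lit] % [Prim [Atom lit]]]]]] :: [Expr [Term [Factor [Prim [Atom lit]]]] ** [Expr [Term [Factor [Prim [Atom x]]] + [Term [Factor [Prim [Atom lit]]]]] ** [Expr [Term [Factor [Prim [Atom x]]]]]]]]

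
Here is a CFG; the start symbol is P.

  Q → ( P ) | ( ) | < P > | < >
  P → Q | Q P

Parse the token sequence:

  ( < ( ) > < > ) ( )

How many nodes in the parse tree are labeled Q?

5

[P [Q ( [P [Q < [P [Q ( )]] >] [P [Q < >]]] )] [P [Q ( )]]]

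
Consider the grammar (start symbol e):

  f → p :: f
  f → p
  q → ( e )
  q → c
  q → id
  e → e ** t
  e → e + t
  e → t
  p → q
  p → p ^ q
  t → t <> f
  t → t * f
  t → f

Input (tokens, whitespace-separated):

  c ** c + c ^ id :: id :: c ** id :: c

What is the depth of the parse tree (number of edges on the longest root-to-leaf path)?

8

[e [e [e [e [t [f [p [q c]]]]] ** [t [f [p [q c]]]]] + [t [f [p [p [q c]] ^ [q id]] :: [f [p [q id]] :: [f [p [q c]]]]]]] ** [t [f [p [q id]] :: [f [p [q c]]]]]]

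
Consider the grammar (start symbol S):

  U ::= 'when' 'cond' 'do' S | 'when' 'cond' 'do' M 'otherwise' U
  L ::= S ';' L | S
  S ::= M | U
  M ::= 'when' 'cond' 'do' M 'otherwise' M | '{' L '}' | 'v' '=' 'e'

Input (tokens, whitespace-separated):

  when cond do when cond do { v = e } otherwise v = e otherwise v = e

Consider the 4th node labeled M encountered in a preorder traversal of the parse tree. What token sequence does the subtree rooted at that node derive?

v = e

[S [M when cond do [M when cond do [M { [L [S [M v = e]]] }] otherwise [M v = e]] otherwise [M v = e]]]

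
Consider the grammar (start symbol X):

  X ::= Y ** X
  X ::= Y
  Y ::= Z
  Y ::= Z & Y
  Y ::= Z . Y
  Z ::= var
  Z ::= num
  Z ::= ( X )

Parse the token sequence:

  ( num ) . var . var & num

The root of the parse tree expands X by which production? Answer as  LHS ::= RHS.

X ::= Y

[X [Y [Z ( [X [Y [Z num]]] )] . [Y [Z var] . [Y [Z var] & [Y [Z num]]]]]]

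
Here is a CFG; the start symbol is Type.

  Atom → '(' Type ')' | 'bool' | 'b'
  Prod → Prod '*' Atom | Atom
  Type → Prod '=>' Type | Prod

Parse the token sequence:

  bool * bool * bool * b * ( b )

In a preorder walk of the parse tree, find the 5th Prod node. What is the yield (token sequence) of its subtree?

bool

[Type [Prod [Prod [Prod [Prod [Prod [Atom bool]] * [Atom bool]] * [Atom bool]] * [Atom b]] * [Atom ( [Type [Prod [Atom b]]] )]]]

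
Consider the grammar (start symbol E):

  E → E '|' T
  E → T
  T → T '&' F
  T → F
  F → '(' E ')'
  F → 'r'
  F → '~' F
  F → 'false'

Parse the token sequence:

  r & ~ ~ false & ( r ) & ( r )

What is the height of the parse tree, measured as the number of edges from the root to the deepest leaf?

[E [T [T [T [T [F r]] & [F ~ [F ~ [F false]]]] & [F ( [E [T [F r]]] )]] & [F ( [E [T [F r]]] )]]]

7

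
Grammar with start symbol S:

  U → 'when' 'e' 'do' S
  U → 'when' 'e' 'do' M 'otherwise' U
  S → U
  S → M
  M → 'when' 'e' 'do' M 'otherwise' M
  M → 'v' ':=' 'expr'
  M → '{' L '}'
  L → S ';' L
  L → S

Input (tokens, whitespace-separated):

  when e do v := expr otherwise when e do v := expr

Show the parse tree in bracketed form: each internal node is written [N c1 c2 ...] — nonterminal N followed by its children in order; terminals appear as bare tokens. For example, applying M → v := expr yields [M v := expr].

[S [U when e do [M v := expr] otherwise [U when e do [S [M v := expr]]]]]

S
U
when e do M otherwise U
when e do v := expr otherwise U
when e do v := expr otherwise when e do S
when e do v := expr otherwise when e do M
when e do v := expr otherwise when e do v := expr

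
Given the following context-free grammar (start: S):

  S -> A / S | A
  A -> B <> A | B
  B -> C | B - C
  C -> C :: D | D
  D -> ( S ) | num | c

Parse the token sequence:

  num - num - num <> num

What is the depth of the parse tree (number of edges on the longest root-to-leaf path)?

[S [A [B [B [B [C [D num]]] - [C [D num]]] - [C [D num]]] <> [A [B [C [D num]]]]]]

7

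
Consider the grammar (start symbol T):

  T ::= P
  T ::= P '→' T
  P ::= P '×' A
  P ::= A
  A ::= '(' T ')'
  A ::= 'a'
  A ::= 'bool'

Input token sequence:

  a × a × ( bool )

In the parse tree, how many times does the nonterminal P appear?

[T [P [P [P [A a]] × [A a]] × [A ( [T [P [A bool]]] )]]]

4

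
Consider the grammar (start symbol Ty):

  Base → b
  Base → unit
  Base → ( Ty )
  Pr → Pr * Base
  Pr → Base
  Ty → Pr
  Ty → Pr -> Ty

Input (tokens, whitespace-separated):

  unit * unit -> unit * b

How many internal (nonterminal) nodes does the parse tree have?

[Ty [Pr [Pr [Base unit]] * [Base unit]] -> [Ty [Pr [Pr [Base unit]] * [Base b]]]]

10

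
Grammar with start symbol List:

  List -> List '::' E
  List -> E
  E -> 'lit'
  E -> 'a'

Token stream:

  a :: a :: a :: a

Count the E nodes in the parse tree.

[List [List [List [List [E a]] :: [E a]] :: [E a]] :: [E a]]

4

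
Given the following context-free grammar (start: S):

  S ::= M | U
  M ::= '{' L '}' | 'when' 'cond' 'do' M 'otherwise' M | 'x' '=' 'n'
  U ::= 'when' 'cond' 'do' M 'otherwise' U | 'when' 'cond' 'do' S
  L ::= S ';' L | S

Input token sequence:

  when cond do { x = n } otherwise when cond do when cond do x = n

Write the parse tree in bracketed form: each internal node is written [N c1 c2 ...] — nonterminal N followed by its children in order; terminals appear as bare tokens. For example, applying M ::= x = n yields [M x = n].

S
U
when cond do M otherwise U
when cond do { L } otherwise U
when cond do { S } otherwise U
when cond do { M } otherwise U
when cond do { x = n } otherwise U
when cond do { x = n } otherwise when cond do S
when cond do { x = n } otherwise when cond do U
when cond do { x = n } otherwise when cond do when cond do S
when cond do { x = n } otherwise when cond do when cond do M
when cond do { x = n } otherwise when cond do when cond do x = n

[S [U when cond do [M { [L [S [M x = n]]] }] otherwise [U when cond do [S [U when cond do [S [M x = n]]]]]]]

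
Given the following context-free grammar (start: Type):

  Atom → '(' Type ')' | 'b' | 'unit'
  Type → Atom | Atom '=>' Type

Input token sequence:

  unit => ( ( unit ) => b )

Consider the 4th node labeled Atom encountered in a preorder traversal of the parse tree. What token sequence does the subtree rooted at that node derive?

[Type [Atom unit] => [Type [Atom ( [Type [Atom ( [Type [Atom unit]] )] => [Type [Atom b]]] )]]]

unit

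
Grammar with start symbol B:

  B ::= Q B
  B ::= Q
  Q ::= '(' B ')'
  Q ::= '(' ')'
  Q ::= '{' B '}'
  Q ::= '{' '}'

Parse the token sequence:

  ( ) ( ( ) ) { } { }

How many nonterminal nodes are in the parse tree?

[B [Q ( )] [B [Q ( [B [Q ( )]] )] [B [Q { }] [B [Q { }]]]]]

10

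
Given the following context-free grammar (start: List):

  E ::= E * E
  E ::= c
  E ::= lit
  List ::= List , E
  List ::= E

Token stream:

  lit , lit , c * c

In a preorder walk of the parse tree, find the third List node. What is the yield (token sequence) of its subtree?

lit

[List [List [List [E lit]] , [E lit]] , [E [E c] * [E c]]]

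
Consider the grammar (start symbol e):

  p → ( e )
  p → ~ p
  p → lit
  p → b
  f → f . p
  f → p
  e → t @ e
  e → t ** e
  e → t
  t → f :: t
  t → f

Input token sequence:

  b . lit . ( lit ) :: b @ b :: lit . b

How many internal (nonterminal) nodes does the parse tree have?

[e [t [f [f [f [p b]] . [p lit]] . [p ( [e [t [f [p lit]]]] )]] :: [t [f [p b]]]] @ [e [t [f [p b]] :: [t [f [f [p lit]] . [p b]]]]]]

24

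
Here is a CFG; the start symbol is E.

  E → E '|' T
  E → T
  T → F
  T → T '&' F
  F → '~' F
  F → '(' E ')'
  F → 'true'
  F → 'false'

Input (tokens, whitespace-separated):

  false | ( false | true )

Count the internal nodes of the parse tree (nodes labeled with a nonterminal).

[E [E [T [F false]]] | [T [F ( [E [E [T [F false]]] | [T [F true]]] )]]]

12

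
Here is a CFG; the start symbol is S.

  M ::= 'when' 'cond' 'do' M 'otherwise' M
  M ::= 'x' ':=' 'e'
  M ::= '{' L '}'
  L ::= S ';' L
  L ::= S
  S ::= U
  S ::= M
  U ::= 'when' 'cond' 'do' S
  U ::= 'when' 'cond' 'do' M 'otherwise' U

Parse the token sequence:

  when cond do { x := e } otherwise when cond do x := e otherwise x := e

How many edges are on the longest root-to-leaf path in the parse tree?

6

[S [M when cond do [M { [L [S [M x := e]]] }] otherwise [M when cond do [M x := e] otherwise [M x := e]]]]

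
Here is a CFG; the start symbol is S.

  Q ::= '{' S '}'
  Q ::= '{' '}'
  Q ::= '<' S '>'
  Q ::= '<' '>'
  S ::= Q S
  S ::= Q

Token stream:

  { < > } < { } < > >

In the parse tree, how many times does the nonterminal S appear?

5

[S [Q { [S [Q < >]] }] [S [Q < [S [Q { }] [S [Q < >]]] >]]]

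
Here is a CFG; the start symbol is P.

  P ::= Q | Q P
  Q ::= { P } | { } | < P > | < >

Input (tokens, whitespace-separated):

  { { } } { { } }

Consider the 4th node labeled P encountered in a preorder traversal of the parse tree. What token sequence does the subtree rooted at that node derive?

[P [Q { [P [Q { }]] }] [P [Q { [P [Q { }]] }]]]

{ }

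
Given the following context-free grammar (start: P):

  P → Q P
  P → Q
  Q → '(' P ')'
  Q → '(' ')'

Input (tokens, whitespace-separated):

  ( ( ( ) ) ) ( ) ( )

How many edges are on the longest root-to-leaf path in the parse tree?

6

[P [Q ( [P [Q ( [P [Q ( )]] )]] )] [P [Q ( )] [P [Q ( )]]]]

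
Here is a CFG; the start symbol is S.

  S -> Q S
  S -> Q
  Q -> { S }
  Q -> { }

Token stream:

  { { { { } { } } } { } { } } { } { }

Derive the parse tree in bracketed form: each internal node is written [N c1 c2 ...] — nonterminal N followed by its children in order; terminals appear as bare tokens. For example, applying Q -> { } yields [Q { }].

[S [Q { [S [Q { [S [Q { [S [Q { }] [S [Q { }]]] }]] }] [S [Q { }] [S [Q { }]]]] }] [S [Q { }] [S [Q { }]]]]

S
Q S
{ S } S
{ Q S } S
{ { S } S } S
{ { Q } S } S
{ { { S } } S } S
{ { { Q S } } S } S
{ { { { } S } } S } S
{ { { { } Q } } S } S
{ { { { } { } } } S } S
{ { { { } { } } } Q S } S
{ { { { } { } } } { } S } S
{ { { { } { } } } { } Q } S
{ { { { } { } } } { } { } } S
{ { { { } { } } } { } { } } Q S
{ { { { } { } } } { } { } } { } S
{ { { { } { } } } { } { } } { } Q
{ { { { } { } } } { } { } } { } { }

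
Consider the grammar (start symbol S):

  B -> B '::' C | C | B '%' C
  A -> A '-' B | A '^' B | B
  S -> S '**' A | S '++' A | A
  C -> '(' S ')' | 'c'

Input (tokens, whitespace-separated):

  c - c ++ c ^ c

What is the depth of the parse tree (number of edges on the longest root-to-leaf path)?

6

[S [S [A [A [B [C c]]] - [B [C c]]]] ++ [A [A [B [C c]]] ^ [B [C c]]]]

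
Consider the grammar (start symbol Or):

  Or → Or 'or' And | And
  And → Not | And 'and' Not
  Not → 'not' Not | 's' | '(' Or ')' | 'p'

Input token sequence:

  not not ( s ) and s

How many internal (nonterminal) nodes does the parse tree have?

[Or [And [And [Not not [Not not [Not ( [Or [And [Not s]]] )]]]] and [Not s]]]

10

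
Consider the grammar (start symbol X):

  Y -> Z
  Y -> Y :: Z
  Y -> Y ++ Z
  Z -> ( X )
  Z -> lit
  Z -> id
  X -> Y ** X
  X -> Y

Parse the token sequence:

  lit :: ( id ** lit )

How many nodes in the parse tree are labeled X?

3

[X [Y [Y [Z lit]] :: [Z ( [X [Y [Z id]] ** [X [Y [Z lit]]]] )]]]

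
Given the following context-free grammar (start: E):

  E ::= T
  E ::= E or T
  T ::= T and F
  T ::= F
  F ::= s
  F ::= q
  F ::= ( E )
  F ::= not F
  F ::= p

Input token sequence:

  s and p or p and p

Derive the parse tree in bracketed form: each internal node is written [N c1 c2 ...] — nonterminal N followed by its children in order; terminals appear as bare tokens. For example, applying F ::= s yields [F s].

[E [E [T [T [F s]] and [F p]]] or [T [T [F p]] and [F p]]]

E
E or T
T or T
T and F or T
F and F or T
s and F or T
s and p or T
s and p or T and F
s and p or F and F
s and p or p and F
s and p or p and p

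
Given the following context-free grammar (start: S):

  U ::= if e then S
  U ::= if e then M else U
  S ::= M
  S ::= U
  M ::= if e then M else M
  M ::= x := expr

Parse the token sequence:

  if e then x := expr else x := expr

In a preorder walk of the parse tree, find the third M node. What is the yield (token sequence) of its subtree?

x := expr

[S [M if e then [M x := expr] else [M x := expr]]]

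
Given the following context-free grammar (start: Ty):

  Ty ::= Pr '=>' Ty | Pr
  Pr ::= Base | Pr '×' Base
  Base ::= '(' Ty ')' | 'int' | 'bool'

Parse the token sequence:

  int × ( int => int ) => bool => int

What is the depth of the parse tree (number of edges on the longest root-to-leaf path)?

7

[Ty [Pr [Pr [Base int]] × [Base ( [Ty [Pr [Base int]] => [Ty [Pr [Base int]]]] )]] => [Ty [Pr [Base bool]] => [Ty [Pr [Base int]]]]]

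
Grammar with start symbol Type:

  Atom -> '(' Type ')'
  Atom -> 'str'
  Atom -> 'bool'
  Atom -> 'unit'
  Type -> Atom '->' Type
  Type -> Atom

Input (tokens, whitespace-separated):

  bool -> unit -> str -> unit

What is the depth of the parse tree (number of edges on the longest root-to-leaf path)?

[Type [Atom bool] -> [Type [Atom unit] -> [Type [Atom str] -> [Type [Atom unit]]]]]

5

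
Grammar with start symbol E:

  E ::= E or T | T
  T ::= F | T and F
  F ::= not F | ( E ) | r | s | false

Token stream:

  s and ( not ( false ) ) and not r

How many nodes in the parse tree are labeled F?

[E [T [T [T [F s]] and [F ( [E [T [F not [F ( [E [T [F false]]] )]]]] )]] and [F not [F r]]]]

7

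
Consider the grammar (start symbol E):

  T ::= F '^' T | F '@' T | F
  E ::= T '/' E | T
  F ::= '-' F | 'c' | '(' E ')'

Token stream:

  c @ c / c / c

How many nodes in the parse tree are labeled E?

3

[E [T [F c] @ [T [F c]]] / [E [T [F c]] / [E [T [F c]]]]]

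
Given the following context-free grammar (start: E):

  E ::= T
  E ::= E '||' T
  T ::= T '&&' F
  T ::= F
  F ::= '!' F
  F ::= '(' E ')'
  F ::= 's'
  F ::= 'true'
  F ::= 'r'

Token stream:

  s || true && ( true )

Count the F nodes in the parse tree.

[E [E [T [F s]]] || [T [T [F true]] && [F ( [E [T [F true]]] )]]]

4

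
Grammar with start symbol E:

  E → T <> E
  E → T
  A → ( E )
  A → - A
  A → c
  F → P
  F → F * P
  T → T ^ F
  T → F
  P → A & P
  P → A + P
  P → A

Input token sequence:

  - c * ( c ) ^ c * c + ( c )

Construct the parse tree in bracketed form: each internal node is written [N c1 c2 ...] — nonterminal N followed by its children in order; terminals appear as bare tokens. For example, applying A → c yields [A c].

[E [T [T [F [F [P [A - [A c]]]] * [P [A ( [E [T [F [P [A c]]]]] )]]]] ^ [F [F [P [A c]]] * [P [A c] + [P [A ( [E [T [F [P [A c]]]]] )]]]]]]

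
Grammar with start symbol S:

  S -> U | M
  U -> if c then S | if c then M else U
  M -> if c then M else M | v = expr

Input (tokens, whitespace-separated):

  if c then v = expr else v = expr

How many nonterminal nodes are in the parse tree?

[S [M if c then [M v = expr] else [M v = expr]]]

4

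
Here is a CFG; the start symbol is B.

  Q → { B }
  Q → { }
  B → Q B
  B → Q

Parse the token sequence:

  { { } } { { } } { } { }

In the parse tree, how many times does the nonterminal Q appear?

6

[B [Q { [B [Q { }]] }] [B [Q { [B [Q { }]] }] [B [Q { }] [B [Q { }]]]]]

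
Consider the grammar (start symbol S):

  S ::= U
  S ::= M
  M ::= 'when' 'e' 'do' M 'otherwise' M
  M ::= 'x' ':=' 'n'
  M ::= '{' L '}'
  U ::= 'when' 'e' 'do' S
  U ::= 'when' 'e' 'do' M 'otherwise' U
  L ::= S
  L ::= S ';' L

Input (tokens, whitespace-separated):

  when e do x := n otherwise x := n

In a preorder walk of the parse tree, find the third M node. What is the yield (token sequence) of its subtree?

x := n

[S [M when e do [M x := n] otherwise [M x := n]]]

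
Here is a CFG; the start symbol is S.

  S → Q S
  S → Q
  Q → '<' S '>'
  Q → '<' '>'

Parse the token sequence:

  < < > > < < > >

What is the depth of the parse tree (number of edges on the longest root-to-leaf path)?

[S [Q < [S [Q < >]] >] [S [Q < [S [Q < >]] >]]]

5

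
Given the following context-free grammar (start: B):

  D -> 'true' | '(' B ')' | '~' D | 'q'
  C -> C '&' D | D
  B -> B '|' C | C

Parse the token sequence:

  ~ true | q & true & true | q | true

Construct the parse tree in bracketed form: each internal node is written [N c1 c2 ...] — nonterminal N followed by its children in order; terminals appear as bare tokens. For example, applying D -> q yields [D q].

[B [B [B [B [C [D ~ [D true]]]] | [C [C [C [D q]] & [D true]] & [D true]]] | [C [D q]]] | [C [D true]]]

B
B | C
B | C | C
B | C | C | C
C | C | C | C
D | C | C | C
~ D | C | C | C
~ true | C | C | C
~ true | C & D | C | C
~ true | C & D & D | C | C
~ true | D & D & D | C | C
~ true | q & D & D | C | C
~ true | q & true & D | C | C
~ true | q & true & true | C | C
~ true | q & true & true | D | C
~ true | q & true & true | q | C
~ true | q & true & true | q | D
~ true | q & true & true | q | true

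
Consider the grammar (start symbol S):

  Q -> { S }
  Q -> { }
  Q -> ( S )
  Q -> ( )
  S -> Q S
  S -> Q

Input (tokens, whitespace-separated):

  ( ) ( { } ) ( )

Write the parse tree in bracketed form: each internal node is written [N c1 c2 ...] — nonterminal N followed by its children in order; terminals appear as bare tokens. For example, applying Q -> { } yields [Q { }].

S
Q S
( ) S
( ) Q S
( ) ( S ) S
( ) ( Q ) S
( ) ( { } ) S
( ) ( { } ) Q
( ) ( { } ) ( )

[S [Q ( )] [S [Q ( [S [Q { }]] )] [S [Q ( )]]]]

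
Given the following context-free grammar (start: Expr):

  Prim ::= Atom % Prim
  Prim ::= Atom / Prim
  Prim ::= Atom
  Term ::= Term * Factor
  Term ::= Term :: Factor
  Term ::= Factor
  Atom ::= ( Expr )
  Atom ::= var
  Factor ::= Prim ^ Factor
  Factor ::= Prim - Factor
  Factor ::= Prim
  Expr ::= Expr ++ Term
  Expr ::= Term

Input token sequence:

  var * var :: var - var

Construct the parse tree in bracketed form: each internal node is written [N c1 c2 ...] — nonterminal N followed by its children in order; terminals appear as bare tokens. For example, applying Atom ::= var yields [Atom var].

Expr
Term
Term :: Factor
Term * Factor :: Factor
Factor * Factor :: Factor
Prim * Factor :: Factor
Atom * Factor :: Factor
var * Factor :: Factor
var * Prim :: Factor
var * Atom :: Factor
var * var :: Factor
var * var :: Prim - Factor
var * var :: Atom - Factor
var * var :: var - Factor
var * var :: var - Prim
var * var :: var - Atom
var * var :: var - var

[Expr [Term [Term [Term [Factor [Prim [Atom var]]]] * [Factor [Prim [Atom var]]]] :: [Factor [Prim [Atom var]] - [Factor [Prim [Atom var]]]]]]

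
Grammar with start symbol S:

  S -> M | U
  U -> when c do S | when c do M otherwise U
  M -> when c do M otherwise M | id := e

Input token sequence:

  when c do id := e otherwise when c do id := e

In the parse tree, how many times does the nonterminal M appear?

2

[S [U when c do [M id := e] otherwise [U when c do [S [M id := e]]]]]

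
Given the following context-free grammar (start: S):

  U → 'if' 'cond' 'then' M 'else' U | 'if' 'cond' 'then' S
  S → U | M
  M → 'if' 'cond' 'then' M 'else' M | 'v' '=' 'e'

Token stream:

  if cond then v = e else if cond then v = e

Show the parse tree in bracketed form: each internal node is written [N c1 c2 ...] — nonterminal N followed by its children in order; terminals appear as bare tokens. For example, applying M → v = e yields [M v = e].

[S [U if cond then [M v = e] else [U if cond then [S [M v = e]]]]]

S
U
if cond then M else U
if cond then v = e else U
if cond then v = e else if cond then S
if cond then v = e else if cond then M
if cond then v = e else if cond then v = e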